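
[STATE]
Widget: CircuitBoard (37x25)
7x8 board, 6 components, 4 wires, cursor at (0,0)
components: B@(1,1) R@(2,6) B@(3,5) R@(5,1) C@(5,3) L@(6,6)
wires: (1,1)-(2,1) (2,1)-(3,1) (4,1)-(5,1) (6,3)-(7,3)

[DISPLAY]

   0 1 2 3 4 5 6                     
0  [.]                               
                                     
1       B                            
        │                            
2       ·                   R        
        │                            
3       ·               B            
                                     
4       ·                            
        │                            
5       R       C                    
                                     
6               ·           L        
                │                    
7               ·                    
Cursor: (0,0)                        
                                     
                                     
                                     
                                     
                                     
                                     
                                     
                                     


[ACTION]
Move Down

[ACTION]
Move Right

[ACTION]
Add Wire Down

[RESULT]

   0 1 2 3 4 5 6                     
0                                    
                                     
1      [B]                           
        │                            
2       ·                   R        
        │                            
3       ·               B            
                                     
4       ·                            
        │                            
5       R       C                    
                                     
6               ·           L        
                │                    
7               ·                    
Cursor: (1,1)                        
                                     
                                     
                                     
                                     
                                     
                                     
                                     
                                     


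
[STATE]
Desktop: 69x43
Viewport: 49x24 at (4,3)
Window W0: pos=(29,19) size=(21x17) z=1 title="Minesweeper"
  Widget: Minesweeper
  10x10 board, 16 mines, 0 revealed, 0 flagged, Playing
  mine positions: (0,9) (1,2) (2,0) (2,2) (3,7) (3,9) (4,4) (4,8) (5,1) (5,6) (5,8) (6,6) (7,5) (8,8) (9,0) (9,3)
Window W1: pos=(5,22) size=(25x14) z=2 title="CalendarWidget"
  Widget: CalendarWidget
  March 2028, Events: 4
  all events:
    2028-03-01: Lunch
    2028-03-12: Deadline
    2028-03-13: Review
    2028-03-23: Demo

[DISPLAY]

                                                 
                                                 
                                                 
                                                 
                                                 
                                                 
                                                 
                                                 
                                                 
                                                 
                                                 
                                                 
                                                 
                                                 
                                                 
                                                 
                         ┏━━━━━━━━━━━━━━━━━━━┓   
                         ┃ Minesweeper       ┃   
                         ┠───────────────────┨   
 ┏━━━━━━━━━━━━━━━━━━━━━━━┓■■■■■■■■■■         ┃   
 ┃ CalendarWidget        ┃■■■■■■■■■■         ┃   
 ┠───────────────────────┨■■■■■■■■■■         ┃   
 ┃       March 2028      ┃■■■■■■■■■■         ┃   
 ┃Mo Tu We Th Fr Sa Su   ┃■■■■■■■■■■         ┃   


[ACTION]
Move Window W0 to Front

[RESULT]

                                                 
                                                 
                                                 
                                                 
                                                 
                                                 
                                                 
                                                 
                                                 
                                                 
                                                 
                                                 
                                                 
                                                 
                                                 
                                                 
                         ┏━━━━━━━━━━━━━━━━━━━┓   
                         ┃ Minesweeper       ┃   
                         ┠───────────────────┨   
 ┏━━━━━━━━━━━━━━━━━━━━━━━┃■■■■■■■■■■         ┃   
 ┃ CalendarWidget        ┃■■■■■■■■■■         ┃   
 ┠───────────────────────┃■■■■■■■■■■         ┃   
 ┃       March 2028      ┃■■■■■■■■■■         ┃   
 ┃Mo Tu We Th Fr Sa Su   ┃■■■■■■■■■■         ┃   


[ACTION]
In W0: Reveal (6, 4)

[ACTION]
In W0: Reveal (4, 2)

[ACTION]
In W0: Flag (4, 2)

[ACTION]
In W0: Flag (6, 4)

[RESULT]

                                                 
                                                 
                                                 
                                                 
                                                 
                                                 
                                                 
                                                 
                                                 
                                                 
                                                 
                                                 
                                                 
                                                 
                                                 
                                                 
                         ┏━━━━━━━━━━━━━━━━━━━┓   
                         ┃ Minesweeper       ┃   
                         ┠───────────────────┨   
 ┏━━━━━━━━━━━━━━━━━━━━━━━┃■■■■■■■■■■         ┃   
 ┃ CalendarWidget        ┃■■■■■■■■■■         ┃   
 ┠───────────────────────┃■■■■■■■■■■         ┃   
 ┃       March 2028      ┃■■■■■■■■■■         ┃   
 ┃Mo Tu We Th Fr Sa Su   ┃■■1■■■■■■■         ┃   


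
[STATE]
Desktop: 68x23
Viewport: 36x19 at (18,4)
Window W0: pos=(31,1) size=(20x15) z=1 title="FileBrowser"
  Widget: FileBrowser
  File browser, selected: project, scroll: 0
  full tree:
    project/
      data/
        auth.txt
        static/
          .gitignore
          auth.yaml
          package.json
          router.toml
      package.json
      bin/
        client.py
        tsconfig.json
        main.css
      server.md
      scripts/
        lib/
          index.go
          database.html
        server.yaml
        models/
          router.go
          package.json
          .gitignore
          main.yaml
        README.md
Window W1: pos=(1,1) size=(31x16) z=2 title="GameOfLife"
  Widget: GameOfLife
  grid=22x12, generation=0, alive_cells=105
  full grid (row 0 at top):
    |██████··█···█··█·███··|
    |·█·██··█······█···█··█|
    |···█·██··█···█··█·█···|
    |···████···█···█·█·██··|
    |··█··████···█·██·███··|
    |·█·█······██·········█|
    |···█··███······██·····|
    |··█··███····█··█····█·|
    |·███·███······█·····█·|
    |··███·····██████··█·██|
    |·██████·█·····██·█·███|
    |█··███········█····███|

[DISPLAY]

             ┃> [-] project/    ┃   
·███··       ┃    [+] data/     ┃   
··█··█       ┃    package.json  ┃   
█·█···       ┃    [+] bin/      ┃   
█·██··       ┃    server.md     ┃   
·███··       ┃    [+] scripts/  ┃   
·····█       ┃                  ┃   
█·····       ┃                  ┃   
····█·       ┃                  ┃   
····█·       ┃                  ┃   
··█·██       ┃                  ┃   
·█·███       ┃━━━━━━━━━━━━━━━━━━┛   
━━━━━━━━━━━━━┛                      
                                    
                                    
                                    
                                    
                                    
                                    


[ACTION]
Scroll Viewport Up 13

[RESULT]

                                    
━━━━━━━━━━━━━┓━━━━━━━━━━━━━━━━━━┓   
             ┃ FileBrowser      ┃   
─────────────┨──────────────────┨   
             ┃> [-] project/    ┃   
·███··       ┃    [+] data/     ┃   
··█··█       ┃    package.json  ┃   
█·█···       ┃    [+] bin/      ┃   
█·██··       ┃    server.md     ┃   
·███··       ┃    [+] scripts/  ┃   
·····█       ┃                  ┃   
█·····       ┃                  ┃   
····█·       ┃                  ┃   
····█·       ┃                  ┃   
··█·██       ┃                  ┃   
·█·███       ┃━━━━━━━━━━━━━━━━━━┛   
━━━━━━━━━━━━━┛                      
                                    
                                    


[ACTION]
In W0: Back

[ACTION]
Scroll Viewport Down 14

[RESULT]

             ┃> [-] project/    ┃   
·███··       ┃    [+] data/     ┃   
··█··█       ┃    package.json  ┃   
█·█···       ┃    [+] bin/      ┃   
█·██··       ┃    server.md     ┃   
·███··       ┃    [+] scripts/  ┃   
·····█       ┃                  ┃   
█·····       ┃                  ┃   
····█·       ┃                  ┃   
····█·       ┃                  ┃   
··█·██       ┃                  ┃   
·█·███       ┃━━━━━━━━━━━━━━━━━━┛   
━━━━━━━━━━━━━┛                      
                                    
                                    
                                    
                                    
                                    
                                    


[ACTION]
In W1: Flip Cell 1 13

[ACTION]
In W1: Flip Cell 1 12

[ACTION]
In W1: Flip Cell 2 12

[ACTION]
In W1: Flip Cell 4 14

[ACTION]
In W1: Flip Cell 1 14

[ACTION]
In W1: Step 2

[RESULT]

             ┃> [-] project/    ┃   
·██···       ┃    [+] data/     ┃   
█··█··       ┃    package.json  ┃   
██····       ┃    [+] bin/      ┃   
··██··       ┃    server.md     ┃   
···█··       ┃    [+] scripts/  ┃   
··██··       ┃                  ┃   
······       ┃                  ┃   
█·····       ┃                  ┃   
██····       ┃                  ┃   
·█····       ┃                  ┃   
█·██··       ┃━━━━━━━━━━━━━━━━━━┛   
━━━━━━━━━━━━━┛                      
                                    
                                    
                                    
                                    
                                    
                                    


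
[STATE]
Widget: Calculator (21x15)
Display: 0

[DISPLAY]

                    0
┌───┬───┬───┬───┐    
│ 7 │ 8 │ 9 │ ÷ │    
├───┼───┼───┼───┤    
│ 4 │ 5 │ 6 │ × │    
├───┼───┼───┼───┤    
│ 1 │ 2 │ 3 │ - │    
├───┼───┼───┼───┤    
│ 0 │ . │ = │ + │    
├───┼───┼───┼───┤    
│ C │ MC│ MR│ M+│    
└───┴───┴───┴───┘    
                     
                     
                     


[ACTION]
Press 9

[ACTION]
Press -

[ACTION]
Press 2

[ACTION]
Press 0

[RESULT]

                   20
┌───┬───┬───┬───┐    
│ 7 │ 8 │ 9 │ ÷ │    
├───┼───┼───┼───┤    
│ 4 │ 5 │ 6 │ × │    
├───┼───┼───┼───┤    
│ 1 │ 2 │ 3 │ - │    
├───┼───┼───┼───┤    
│ 0 │ . │ = │ + │    
├───┼───┼───┼───┤    
│ C │ MC│ MR│ M+│    
└───┴───┴───┴───┘    
                     
                     
                     


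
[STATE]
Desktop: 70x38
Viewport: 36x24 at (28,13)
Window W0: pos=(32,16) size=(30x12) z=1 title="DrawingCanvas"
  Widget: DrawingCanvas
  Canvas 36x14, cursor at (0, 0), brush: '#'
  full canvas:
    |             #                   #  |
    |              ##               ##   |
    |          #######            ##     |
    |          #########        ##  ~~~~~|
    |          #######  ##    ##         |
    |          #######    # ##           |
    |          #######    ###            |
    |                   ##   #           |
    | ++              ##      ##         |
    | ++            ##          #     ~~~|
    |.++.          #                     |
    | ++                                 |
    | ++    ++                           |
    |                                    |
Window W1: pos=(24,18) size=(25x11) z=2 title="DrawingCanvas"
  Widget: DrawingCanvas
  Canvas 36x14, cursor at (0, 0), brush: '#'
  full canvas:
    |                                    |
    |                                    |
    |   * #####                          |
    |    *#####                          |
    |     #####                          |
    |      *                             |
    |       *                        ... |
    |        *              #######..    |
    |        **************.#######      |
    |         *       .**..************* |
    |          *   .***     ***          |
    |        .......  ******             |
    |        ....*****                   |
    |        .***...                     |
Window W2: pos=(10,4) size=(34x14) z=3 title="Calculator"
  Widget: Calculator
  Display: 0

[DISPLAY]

               ┃                    
               ┃                    
               ┃                    
               ┃━━━━━━━━━━━━━━━━━┓  
━━━━━━━━━━━━━━━┛vas              ┃  
━━━━━━━━━━━━━━━━━━━━┓────────────┨  
awingCanvas         ┃            ┃  
────────────────────┨            ┃  
                    ┃#           ┃  
                    ┃###        #┃  
* #####             ┃#  ##    ## ┃  
 *#####             ┃#    # ##   ┃  
  #####             ┃#    ###    ┃  
   *                ┃   ##   #   ┃  
    *               ┃━━━━━━━━━━━━┛  
━━━━━━━━━━━━━━━━━━━━┛               
                                    
                                    
                                    
                                    
                                    
                                    
                                    
                                    


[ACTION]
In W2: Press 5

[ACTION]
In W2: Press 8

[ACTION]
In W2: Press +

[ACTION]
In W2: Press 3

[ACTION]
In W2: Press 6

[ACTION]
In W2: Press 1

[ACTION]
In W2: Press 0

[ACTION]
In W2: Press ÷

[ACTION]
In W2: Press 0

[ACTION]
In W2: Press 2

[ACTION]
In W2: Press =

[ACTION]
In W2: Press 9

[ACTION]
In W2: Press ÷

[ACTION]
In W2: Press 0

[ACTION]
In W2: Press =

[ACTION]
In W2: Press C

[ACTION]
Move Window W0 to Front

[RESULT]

               ┃                    
               ┃                    
               ┃                    
    ┏━━━━━━━━━━━━━━━━━━━━━━━━━━━━┓  
━━━━┃ DrawingCanvas              ┃  
━━━━┠────────────────────────────┨  
awin┃+            #              ┃  
────┃              ##            ┃  
    ┃          #######           ┃  
    ┃          #########        #┃  
* ##┃          #######  ##    ## ┃  
 *##┃          #######    # ##   ┃  
  ##┃          #######    ###    ┃  
   *┃                   ##   #   ┃  
    ┗━━━━━━━━━━━━━━━━━━━━━━━━━━━━┛  
━━━━━━━━━━━━━━━━━━━━┛               
                                    
                                    
                                    
                                    
                                    
                                    
                                    
                                    


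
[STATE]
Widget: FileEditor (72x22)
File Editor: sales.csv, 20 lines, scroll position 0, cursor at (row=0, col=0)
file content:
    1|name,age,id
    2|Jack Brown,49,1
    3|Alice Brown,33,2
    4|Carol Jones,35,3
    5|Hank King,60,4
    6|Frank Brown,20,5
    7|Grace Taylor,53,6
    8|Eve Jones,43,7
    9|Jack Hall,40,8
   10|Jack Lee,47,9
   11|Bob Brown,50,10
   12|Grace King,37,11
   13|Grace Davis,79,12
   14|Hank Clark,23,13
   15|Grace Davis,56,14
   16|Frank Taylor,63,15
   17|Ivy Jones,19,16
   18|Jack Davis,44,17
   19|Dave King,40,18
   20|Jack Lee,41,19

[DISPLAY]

█ame,age,id                                                            ▲
Jack Brown,49,1                                                        █
Alice Brown,33,2                                                       ░
Carol Jones,35,3                                                       ░
Hank King,60,4                                                         ░
Frank Brown,20,5                                                       ░
Grace Taylor,53,6                                                      ░
Eve Jones,43,7                                                         ░
Jack Hall,40,8                                                         ░
Jack Lee,47,9                                                          ░
Bob Brown,50,10                                                        ░
Grace King,37,11                                                       ░
Grace Davis,79,12                                                      ░
Hank Clark,23,13                                                       ░
Grace Davis,56,14                                                      ░
Frank Taylor,63,15                                                     ░
Ivy Jones,19,16                                                        ░
Jack Davis,44,17                                                       ░
Dave King,40,18                                                        ░
Jack Lee,41,19                                                         ░
                                                                       ░
                                                                       ▼


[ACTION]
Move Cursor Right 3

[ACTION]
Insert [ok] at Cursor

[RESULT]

namok█,age,id                                                          ▲
Jack Brown,49,1                                                        █
Alice Brown,33,2                                                       ░
Carol Jones,35,3                                                       ░
Hank King,60,4                                                         ░
Frank Brown,20,5                                                       ░
Grace Taylor,53,6                                                      ░
Eve Jones,43,7                                                         ░
Jack Hall,40,8                                                         ░
Jack Lee,47,9                                                          ░
Bob Brown,50,10                                                        ░
Grace King,37,11                                                       ░
Grace Davis,79,12                                                      ░
Hank Clark,23,13                                                       ░
Grace Davis,56,14                                                      ░
Frank Taylor,63,15                                                     ░
Ivy Jones,19,16                                                        ░
Jack Davis,44,17                                                       ░
Dave King,40,18                                                        ░
Jack Lee,41,19                                                         ░
                                                                       ░
                                                                       ▼


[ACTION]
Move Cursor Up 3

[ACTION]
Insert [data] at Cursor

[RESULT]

namokdata█,age,id                                                      ▲
Jack Brown,49,1                                                        █
Alice Brown,33,2                                                       ░
Carol Jones,35,3                                                       ░
Hank King,60,4                                                         ░
Frank Brown,20,5                                                       ░
Grace Taylor,53,6                                                      ░
Eve Jones,43,7                                                         ░
Jack Hall,40,8                                                         ░
Jack Lee,47,9                                                          ░
Bob Brown,50,10                                                        ░
Grace King,37,11                                                       ░
Grace Davis,79,12                                                      ░
Hank Clark,23,13                                                       ░
Grace Davis,56,14                                                      ░
Frank Taylor,63,15                                                     ░
Ivy Jones,19,16                                                        ░
Jack Davis,44,17                                                       ░
Dave King,40,18                                                        ░
Jack Lee,41,19                                                         ░
                                                                       ░
                                                                       ▼


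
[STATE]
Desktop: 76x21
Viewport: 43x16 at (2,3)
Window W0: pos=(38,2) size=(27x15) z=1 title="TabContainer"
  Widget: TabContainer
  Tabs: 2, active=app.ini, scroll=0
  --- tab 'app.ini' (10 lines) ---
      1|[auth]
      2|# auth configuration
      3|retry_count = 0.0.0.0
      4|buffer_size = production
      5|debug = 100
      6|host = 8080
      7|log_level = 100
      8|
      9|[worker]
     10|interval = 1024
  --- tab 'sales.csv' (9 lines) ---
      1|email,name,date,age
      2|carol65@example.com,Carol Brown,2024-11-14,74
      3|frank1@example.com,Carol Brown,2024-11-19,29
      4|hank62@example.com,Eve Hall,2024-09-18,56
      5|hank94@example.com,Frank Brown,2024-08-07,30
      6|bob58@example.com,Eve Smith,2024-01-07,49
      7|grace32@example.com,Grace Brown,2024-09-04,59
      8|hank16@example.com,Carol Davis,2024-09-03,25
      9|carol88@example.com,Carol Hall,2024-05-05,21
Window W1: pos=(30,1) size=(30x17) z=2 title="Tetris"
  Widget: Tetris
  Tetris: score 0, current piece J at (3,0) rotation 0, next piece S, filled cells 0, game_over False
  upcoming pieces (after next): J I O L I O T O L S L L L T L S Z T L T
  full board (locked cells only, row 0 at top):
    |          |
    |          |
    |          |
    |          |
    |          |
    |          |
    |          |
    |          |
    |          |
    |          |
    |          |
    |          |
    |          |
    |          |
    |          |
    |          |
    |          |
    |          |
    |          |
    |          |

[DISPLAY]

                            ┠──────────────
                            ┃          │Nex
                            ┃          │ ░░
                            ┃          │░░ 
                            ┃          │   
                            ┃          │   
                            ┃          │   
                            ┃          │Sco
                            ┃          │0  
                            ┃          │   
                            ┃          │   
                            ┃          │   
                            ┃          │   
                            ┃          │   
                            ┗━━━━━━━━━━━━━━
                                           


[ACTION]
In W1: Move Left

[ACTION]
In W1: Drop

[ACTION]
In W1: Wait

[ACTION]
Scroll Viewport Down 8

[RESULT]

                            ┃          │ ░░
                            ┃          │░░ 
                            ┃          │   
                            ┃          │   
                            ┃          │   
                            ┃          │Sco
                            ┃          │0  
                            ┃          │   
                            ┃          │   
                            ┃          │   
                            ┃          │   
                            ┃          │   
                            ┗━━━━━━━━━━━━━━
                                           
                                           
                                           


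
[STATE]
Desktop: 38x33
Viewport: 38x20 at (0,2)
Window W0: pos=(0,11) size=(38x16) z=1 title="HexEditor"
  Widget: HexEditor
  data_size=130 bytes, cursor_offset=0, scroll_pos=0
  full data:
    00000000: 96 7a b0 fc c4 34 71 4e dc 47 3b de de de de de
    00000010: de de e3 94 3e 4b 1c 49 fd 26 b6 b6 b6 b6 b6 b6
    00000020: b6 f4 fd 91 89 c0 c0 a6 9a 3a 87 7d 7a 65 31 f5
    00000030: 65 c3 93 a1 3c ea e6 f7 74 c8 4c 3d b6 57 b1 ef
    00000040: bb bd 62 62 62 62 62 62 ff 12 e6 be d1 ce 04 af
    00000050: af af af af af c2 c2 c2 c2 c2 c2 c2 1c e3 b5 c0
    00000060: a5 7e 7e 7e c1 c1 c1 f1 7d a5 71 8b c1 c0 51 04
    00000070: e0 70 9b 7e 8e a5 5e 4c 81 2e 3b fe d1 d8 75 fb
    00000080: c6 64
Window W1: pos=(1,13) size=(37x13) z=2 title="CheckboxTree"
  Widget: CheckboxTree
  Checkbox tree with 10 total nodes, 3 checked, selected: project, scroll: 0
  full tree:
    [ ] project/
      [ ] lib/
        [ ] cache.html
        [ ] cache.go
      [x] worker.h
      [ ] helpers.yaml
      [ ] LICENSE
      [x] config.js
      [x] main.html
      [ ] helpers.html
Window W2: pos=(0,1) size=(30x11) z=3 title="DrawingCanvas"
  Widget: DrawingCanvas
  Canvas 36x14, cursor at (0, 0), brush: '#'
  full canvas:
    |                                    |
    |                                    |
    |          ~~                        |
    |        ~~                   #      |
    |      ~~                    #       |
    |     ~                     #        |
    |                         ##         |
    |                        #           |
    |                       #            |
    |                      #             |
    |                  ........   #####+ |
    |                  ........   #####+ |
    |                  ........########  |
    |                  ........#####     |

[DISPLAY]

┃ DrawingCanvas              ┃        
┠────────────────────────────┨        
┃+                           ┃        
┃                            ┃        
┃          ~~                ┃        
┃        ~~                  ┃        
┃      ~~                    ┃        
┃     ~                     #┃        
┃                         ## ┃        
┗━━━━━━━━━━━━━━━━━━━━━━━━━━━━┛━━━━━━━┓
┃ HexEditor                          ┃
┠┏━━━━━━━━━━━━━━━━━━━━━━━━━━━━━━━━━━━┓
┃┃ CheckboxTree                      ┃
┃┠───────────────────────────────────┨
┃┃>[-] project/                      ┃
┃┃   [ ] lib/                        ┃
┃┃     [ ] cache.html                ┃
┃┃     [ ] cache.go                  ┃
┃┃   [x] worker.h                    ┃
┃┃   [ ] helpers.yaml                ┃


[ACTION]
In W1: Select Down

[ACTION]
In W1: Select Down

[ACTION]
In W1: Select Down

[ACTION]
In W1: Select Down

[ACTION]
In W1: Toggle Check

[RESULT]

┃ DrawingCanvas              ┃        
┠────────────────────────────┨        
┃+                           ┃        
┃                            ┃        
┃          ~~                ┃        
┃        ~~                  ┃        
┃      ~~                    ┃        
┃     ~                     #┃        
┃                         ## ┃        
┗━━━━━━━━━━━━━━━━━━━━━━━━━━━━┛━━━━━━━┓
┃ HexEditor                          ┃
┠┏━━━━━━━━━━━━━━━━━━━━━━━━━━━━━━━━━━━┓
┃┃ CheckboxTree                      ┃
┃┠───────────────────────────────────┨
┃┃ [-] project/                      ┃
┃┃   [ ] lib/                        ┃
┃┃     [ ] cache.html                ┃
┃┃     [ ] cache.go                  ┃
┃┃>  [ ] worker.h                    ┃
┃┃   [ ] helpers.yaml                ┃


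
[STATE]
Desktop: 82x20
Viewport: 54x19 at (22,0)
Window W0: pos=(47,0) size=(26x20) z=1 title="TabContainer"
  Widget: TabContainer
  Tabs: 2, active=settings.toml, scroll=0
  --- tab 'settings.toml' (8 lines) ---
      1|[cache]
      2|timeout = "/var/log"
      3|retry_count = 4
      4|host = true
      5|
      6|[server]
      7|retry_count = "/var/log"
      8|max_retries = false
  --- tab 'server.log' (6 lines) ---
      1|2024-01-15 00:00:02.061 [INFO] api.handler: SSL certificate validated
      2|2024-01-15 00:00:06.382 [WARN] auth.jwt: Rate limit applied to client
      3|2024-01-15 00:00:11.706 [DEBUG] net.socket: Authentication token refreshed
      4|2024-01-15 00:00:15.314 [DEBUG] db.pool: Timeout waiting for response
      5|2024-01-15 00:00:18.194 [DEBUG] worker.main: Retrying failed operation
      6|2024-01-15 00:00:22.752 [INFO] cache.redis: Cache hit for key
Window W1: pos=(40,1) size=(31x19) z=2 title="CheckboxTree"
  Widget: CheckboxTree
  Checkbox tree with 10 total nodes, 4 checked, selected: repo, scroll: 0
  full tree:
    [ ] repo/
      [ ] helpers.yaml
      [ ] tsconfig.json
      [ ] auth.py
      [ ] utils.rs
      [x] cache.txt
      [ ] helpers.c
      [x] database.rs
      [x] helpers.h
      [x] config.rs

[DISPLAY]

                         ┏━━━━━━━━━━━━━━━━━━━━━━━━┓   
                  ┏━━━━━━━━━━━━━━━━━━━━━━━━━━━━━┓ ┃   
                  ┃ CheckboxTree                ┃─┨   
                  ┠─────────────────────────────┨.┃   
                  ┃>[-] repo/                   ┃─┃   
                  ┃   [ ] helpers.yaml          ┃ ┃   
                  ┃   [ ] tsconfig.json         ┃ ┃   
                  ┃   [ ] auth.py               ┃ ┃   
                  ┃   [ ] utils.rs              ┃ ┃   
                  ┃   [x] cache.txt             ┃ ┃   
                  ┃   [ ] helpers.c             ┃ ┃   
                  ┃   [x] database.rs           ┃"┃   
                  ┃   [x] helpers.h             ┃ ┃   
                  ┃   [x] config.rs             ┃ ┃   
                  ┃                             ┃ ┃   
                  ┃                             ┃ ┃   
                  ┃                             ┃ ┃   
                  ┃                             ┃ ┃   
                  ┃                             ┃ ┃   


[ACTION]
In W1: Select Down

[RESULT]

                         ┏━━━━━━━━━━━━━━━━━━━━━━━━┓   
                  ┏━━━━━━━━━━━━━━━━━━━━━━━━━━━━━┓ ┃   
                  ┃ CheckboxTree                ┃─┨   
                  ┠─────────────────────────────┨.┃   
                  ┃ [-] repo/                   ┃─┃   
                  ┃>  [ ] helpers.yaml          ┃ ┃   
                  ┃   [ ] tsconfig.json         ┃ ┃   
                  ┃   [ ] auth.py               ┃ ┃   
                  ┃   [ ] utils.rs              ┃ ┃   
                  ┃   [x] cache.txt             ┃ ┃   
                  ┃   [ ] helpers.c             ┃ ┃   
                  ┃   [x] database.rs           ┃"┃   
                  ┃   [x] helpers.h             ┃ ┃   
                  ┃   [x] config.rs             ┃ ┃   
                  ┃                             ┃ ┃   
                  ┃                             ┃ ┃   
                  ┃                             ┃ ┃   
                  ┃                             ┃ ┃   
                  ┃                             ┃ ┃   


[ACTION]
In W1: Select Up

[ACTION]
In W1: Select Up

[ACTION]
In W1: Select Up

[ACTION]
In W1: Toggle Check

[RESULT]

                         ┏━━━━━━━━━━━━━━━━━━━━━━━━┓   
                  ┏━━━━━━━━━━━━━━━━━━━━━━━━━━━━━┓ ┃   
                  ┃ CheckboxTree                ┃─┨   
                  ┠─────────────────────────────┨.┃   
                  ┃>[x] repo/                   ┃─┃   
                  ┃   [x] helpers.yaml          ┃ ┃   
                  ┃   [x] tsconfig.json         ┃ ┃   
                  ┃   [x] auth.py               ┃ ┃   
                  ┃   [x] utils.rs              ┃ ┃   
                  ┃   [x] cache.txt             ┃ ┃   
                  ┃   [x] helpers.c             ┃ ┃   
                  ┃   [x] database.rs           ┃"┃   
                  ┃   [x] helpers.h             ┃ ┃   
                  ┃   [x] config.rs             ┃ ┃   
                  ┃                             ┃ ┃   
                  ┃                             ┃ ┃   
                  ┃                             ┃ ┃   
                  ┃                             ┃ ┃   
                  ┃                             ┃ ┃   


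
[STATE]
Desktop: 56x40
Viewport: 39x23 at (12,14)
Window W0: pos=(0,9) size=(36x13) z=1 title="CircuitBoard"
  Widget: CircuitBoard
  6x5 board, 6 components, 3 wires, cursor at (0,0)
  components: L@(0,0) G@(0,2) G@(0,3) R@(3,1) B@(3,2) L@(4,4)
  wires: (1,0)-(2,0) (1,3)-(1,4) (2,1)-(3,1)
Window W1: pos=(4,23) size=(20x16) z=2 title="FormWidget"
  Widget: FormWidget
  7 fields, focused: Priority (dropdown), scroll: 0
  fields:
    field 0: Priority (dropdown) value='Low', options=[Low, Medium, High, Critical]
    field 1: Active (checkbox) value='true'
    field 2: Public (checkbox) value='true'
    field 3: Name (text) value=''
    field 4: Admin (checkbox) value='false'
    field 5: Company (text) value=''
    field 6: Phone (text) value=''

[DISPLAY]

                       ┃               
     · ─ ·             ┃               
                       ┃               
                       ┃               
                       ┃               
 B                     ┃               
                       ┃               
━━━━━━━━━━━━━━━━━━━━━━━┛               
                                       
━━━━━━━━━━━┓                           
dget       ┃                           
───────────┨                           
ity:   [L▼]┃                           
e:     [x] ┃                           
c:     [x] ┃                           
       [  ]┃                           
:      [ ] ┃                           
ny:    [  ]┃                           
:      [  ]┃                           
           ┃                           
           ┃                           
           ┃                           
           ┃                           


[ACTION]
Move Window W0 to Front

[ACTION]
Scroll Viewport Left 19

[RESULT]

┃                                  ┃   
┃1   ·           · ─ ·             ┃   
┃    │                             ┃   
┃2   ·   ·                         ┃   
┃        │                         ┃   
┃3       R   B                     ┃   
┃                                  ┃   
┗━━━━━━━━━━━━━━━━━━━━━━━━━━━━━━━━━━┛   
                                       
    ┏━━━━━━━━━━━━━━━━━━┓               
    ┃ FormWidget       ┃               
    ┠──────────────────┨               
    ┃> Priority:   [L▼]┃               
    ┃  Active:     [x] ┃               
    ┃  Public:     [x] ┃               
    ┃  Name:       [  ]┃               
    ┃  Admin:      [ ] ┃               
    ┃  Company:    [  ]┃               
    ┃  Phone:      [  ]┃               
    ┃                  ┃               
    ┃                  ┃               
    ┃                  ┃               
    ┃                  ┃               


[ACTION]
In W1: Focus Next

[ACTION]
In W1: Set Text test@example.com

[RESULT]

┃                                  ┃   
┃1   ·           · ─ ·             ┃   
┃    │                             ┃   
┃2   ·   ·                         ┃   
┃        │                         ┃   
┃3       R   B                     ┃   
┃                                  ┃   
┗━━━━━━━━━━━━━━━━━━━━━━━━━━━━━━━━━━┛   
                                       
    ┏━━━━━━━━━━━━━━━━━━┓               
    ┃ FormWidget       ┃               
    ┠──────────────────┨               
    ┃  Priority:   [L▼]┃               
    ┃> Active:     [x] ┃               
    ┃  Public:     [x] ┃               
    ┃  Name:       [  ]┃               
    ┃  Admin:      [ ] ┃               
    ┃  Company:    [  ]┃               
    ┃  Phone:      [  ]┃               
    ┃                  ┃               
    ┃                  ┃               
    ┃                  ┃               
    ┃                  ┃               
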